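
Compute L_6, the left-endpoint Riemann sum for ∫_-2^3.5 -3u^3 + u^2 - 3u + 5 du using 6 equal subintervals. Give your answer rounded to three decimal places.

Δu = (3.5 − (-2))/6 = 11/12.
Left endpoints: -2, -13/12, -1/6, 0.75, 5/3, 31/12.
f(-2) = 39, f(-13/12) = 7625/576, f(-1/6) = 133/24, f(0.75) = 2.046875, f(5/3) = -100/9, f(31/12) = -47.796875.
Sum = Δu · [f(-2) + f(-13/12) + f(-1/6) + ...].
Sum ≈ 0.842.

0.842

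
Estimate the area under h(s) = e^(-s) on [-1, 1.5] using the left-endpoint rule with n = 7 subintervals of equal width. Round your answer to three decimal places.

Δs = (1.5 − (-1))/7 = 5/14.
Left endpoints: -1, -9/14, -2/7, 1/14, 3/7, 11/14, 8/7.
h(-1) ≈ 2.718, h(-9/14) ≈ 1.902, h(-2/7) ≈ 1.331, h(1/14) ≈ 0.931, h(3/7) ≈ 0.651, h(11/14) ≈ 0.456, h(8/7) ≈ 0.319.
Sum = Δs · [h(-1) + h(-9/14) + h(-2/7) + ...].
Sum ≈ 2.967.

2.967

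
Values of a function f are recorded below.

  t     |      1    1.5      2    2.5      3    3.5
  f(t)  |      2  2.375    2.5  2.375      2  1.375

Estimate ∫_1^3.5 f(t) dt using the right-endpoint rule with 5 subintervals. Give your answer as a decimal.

Δt = 0.5.
Sum = 0.5·[2.375 + 2.5 + 2.375 + 2 + 1.375] = 5.3125.

5.3125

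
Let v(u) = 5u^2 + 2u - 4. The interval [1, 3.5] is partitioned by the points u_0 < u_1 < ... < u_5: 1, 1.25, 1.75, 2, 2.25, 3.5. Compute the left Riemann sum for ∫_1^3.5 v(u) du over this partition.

44.875

Subinterval widths: 0.25, 0.5, 0.25, 0.25, 1.25.
Left endpoints: 1, 1.25, 1.75, 2, 2.25.
v(1) = 3, v(1.25) = 6.3125, v(1.75) = 14.8125, v(2) = 20, v(2.25) = 25.8125.
Sum = Σ Δu_i · v(u_i).
Sum = 44.875.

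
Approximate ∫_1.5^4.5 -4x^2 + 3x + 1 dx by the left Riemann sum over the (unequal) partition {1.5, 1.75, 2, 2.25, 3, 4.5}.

Subinterval widths: 0.25, 0.25, 0.25, 0.75, 1.5.
Left endpoints: 1.5, 1.75, 2, 2.25, 3.
f(1.5) = -3.5, f(1.75) = -6, f(2) = -9, f(2.25) = -12.5, f(3) = -26.
Sum = Σ Δx_i · f(x_i).
Sum = -53.

-53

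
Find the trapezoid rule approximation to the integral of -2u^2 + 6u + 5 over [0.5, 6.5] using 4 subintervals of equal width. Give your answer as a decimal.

-31.5

Δu = (6.5 − 0.5)/4 = 1.5.
f(0.5) = 7.5, f(2) = 9, f(3.5) = 1.5, f(5) = -15, f(6.5) = -40.5.
T_4 = (Δu/2)·[f(u_0) + 2f(u_1) + 2f(u_2) + 2f(u_3) + f(u_4)].
Sum = -31.5.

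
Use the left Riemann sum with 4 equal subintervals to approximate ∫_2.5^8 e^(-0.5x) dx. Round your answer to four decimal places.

0.7417

Δx = (8 − 2.5)/4 = 1.375.
Left endpoints: 2.5, 3.875, 5.25, 6.625.
f(2.5) ≈ 0.2865, f(3.875) ≈ 0.1441, f(5.25) ≈ 0.0724, f(6.625) ≈ 0.0364.
Sum = Δx · [f(2.5) + f(3.875) + f(5.25) + f(6.625)].
Sum ≈ 0.7417.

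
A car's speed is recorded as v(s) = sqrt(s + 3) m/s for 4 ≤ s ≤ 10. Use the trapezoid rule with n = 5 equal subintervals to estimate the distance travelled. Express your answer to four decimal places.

Δs = (10 − 4)/5 = 1.2.
v(4) ≈ 2.6458, v(5.2) ≈ 2.8636, v(6.4) ≈ 3.0659, v(7.6) ≈ 3.2558, v(8.8) ≈ 3.4351, v(10) ≈ 3.6056.
T_5 = (Δs/2)·[v(s_0) + 2v(s_1) + ... + 2v(s_{4}) + v(s_5)].
Sum ≈ 18.8952.

18.8952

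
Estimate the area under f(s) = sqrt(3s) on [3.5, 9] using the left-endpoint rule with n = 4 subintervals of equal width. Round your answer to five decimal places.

22.24412

Δs = (9 − 3.5)/4 = 1.375.
Left endpoints: 3.5, 4.875, 6.25, 7.625.
f(3.5) ≈ 3.24037, f(4.875) ≈ 3.82426, f(6.25) ≈ 4.33013, f(7.625) ≈ 4.78278.
Sum = Δs · [f(3.5) + f(4.875) + f(6.25) + f(7.625)].
Sum ≈ 22.24412.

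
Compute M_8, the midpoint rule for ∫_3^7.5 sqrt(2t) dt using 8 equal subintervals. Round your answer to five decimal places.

14.46791

Δt = (7.5 − 3)/8 = 0.5625.
Midpoints: 3.28125, 3.84375, 4.40625, 4.96875, 5.53125, 6.09375, 6.65625, 7.21875.
f(3.28125) ≈ 2.56174, f(3.84375) ≈ 2.77263, f(4.40625) ≈ 2.96859, f(4.96875) ≈ 3.15238, f(5.53125) ≈ 3.32603, f(6.09375) ≈ 3.49106, f(6.65625) ≈ 3.64863, f(7.21875) ≈ 3.79967.
Sum = Δt · [f(3.28125) + f(3.84375) + f(4.40625) + ...].
Sum ≈ 14.46791.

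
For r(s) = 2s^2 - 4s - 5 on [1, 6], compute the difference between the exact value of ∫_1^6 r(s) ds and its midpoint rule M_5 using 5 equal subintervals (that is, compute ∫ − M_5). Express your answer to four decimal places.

0.8333

Exact integral: ∫_1^6 r(s) ds ≈ 48.333333.
M_5 = 47.5.
Error ≈ 48.333333 − 47.5 ≈ 0.8333.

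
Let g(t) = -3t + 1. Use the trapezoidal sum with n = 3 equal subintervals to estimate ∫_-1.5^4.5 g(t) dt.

-21

Δt = (4.5 − (-1.5))/3 = 2.
g(-1.5) = 5.5, g(0.5) = -0.5, g(2.5) = -6.5, g(4.5) = -12.5.
T_3 = (Δt/2)·[g(t_0) + 2g(t_1) + 2g(t_2) + g(t_3)].
Sum = -21.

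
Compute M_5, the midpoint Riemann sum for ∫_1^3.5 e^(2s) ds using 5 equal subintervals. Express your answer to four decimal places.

Δs = (3.5 − 1)/5 = 0.5.
Midpoints: 1.25, 1.75, 2.25, 2.75, 3.25.
f(1.25) ≈ 12.1825, f(1.75) ≈ 33.1155, f(2.25) ≈ 90.0171, f(2.75) ≈ 244.6919, f(3.25) ≈ 665.1416.
Sum = Δs · [f(1.25) + f(1.75) + f(2.25) + f(2.75) + f(3.25)].
Sum ≈ 522.5743.

522.5743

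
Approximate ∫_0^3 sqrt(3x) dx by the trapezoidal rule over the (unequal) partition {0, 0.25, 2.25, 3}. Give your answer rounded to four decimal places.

5.6716

Subinterval widths: 0.25, 2, 0.75.
f(0) ≈ 0.0000, f(0.25) ≈ 0.8660, f(2.25) ≈ 2.5981, f(3) ≈ 3.0000.
On each subinterval the trapezoid contributes (Δx_i/2)·[f(x_{i-1}) + f(x_i)].
Sum ≈ 5.6716.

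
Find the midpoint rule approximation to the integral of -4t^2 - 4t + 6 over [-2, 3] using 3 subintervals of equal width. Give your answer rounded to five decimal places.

-22.03704

Δt = (3 − (-2))/3 = 5/3.
Midpoints: -7/6, 0.5, 13/6.
f(-7/6) = 47/9, f(0.5) = 3, f(13/6) = -193/9.
Sum = Δt · [f(-7/6) + f(0.5) + f(13/6)].
Sum ≈ -22.03704.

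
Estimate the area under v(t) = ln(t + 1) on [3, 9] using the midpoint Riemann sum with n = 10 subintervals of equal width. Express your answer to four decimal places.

11.4829

Δt = (9 − 3)/10 = 0.6.
Midpoints: 3.3, 3.9, 4.5, 5.1, 5.7, 6.3, 6.9, 7.5, 8.1, 8.7.
v(3.3) ≈ 1.4586, v(3.9) ≈ 1.5892, v(4.5) ≈ 1.7047, v(5.1) ≈ 1.8083, v(5.7) ≈ 1.9021, v(6.3) ≈ 1.9879, v(6.9) ≈ 2.0669, v(7.5) ≈ 2.1401, v(8.1) ≈ 2.2083, v(8.7) ≈ 2.2721.
Sum = Δt · [v(3.3) + v(3.9) + v(4.5) + ...].
Sum ≈ 11.4829.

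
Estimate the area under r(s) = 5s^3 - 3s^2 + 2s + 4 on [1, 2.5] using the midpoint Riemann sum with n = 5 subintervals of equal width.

Δs = (2.5 − 1)/5 = 0.3.
Midpoints: 1.15, 1.45, 1.75, 2.05, 2.35.
r(1.15) = 9.936875, r(1.45) = 15.835625, r(1.75) = 25.109375, r(2.05) = 38.568125, r(2.35) = 57.021875.
Sum = Δs · [r(1.15) + r(1.45) + r(1.75) + r(2.05) + r(2.35)].
Sum = 43.9415625.

43.9415625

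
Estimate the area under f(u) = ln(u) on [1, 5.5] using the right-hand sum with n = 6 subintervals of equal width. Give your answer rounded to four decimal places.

5.4778

Δu = (5.5 − 1)/6 = 0.75.
Right endpoints: 1.75, 2.5, 3.25, 4, 4.75, 5.5.
f(1.75) ≈ 0.5596, f(2.5) ≈ 0.9163, f(3.25) ≈ 1.1787, f(4) ≈ 1.3863, f(4.75) ≈ 1.5581, f(5.5) ≈ 1.7047.
Sum = Δu · [f(1.75) + f(2.5) + f(3.25) + ...].
Sum ≈ 5.4778.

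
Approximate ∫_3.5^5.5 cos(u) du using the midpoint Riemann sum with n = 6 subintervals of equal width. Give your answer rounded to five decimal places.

-0.35640

Δu = (5.5 − 3.5)/6 = 1/3.
Midpoints: 11/3, 4, 13/3, 14/3, 5, 16/3.
f(11/3) ≈ -0.86529, f(4) ≈ -0.65364, f(13/3) ≈ -0.37004, f(14/3) ≈ -0.04571, f(5) ≈ 0.28366, f(16/3) ≈ 0.58180.
Sum = Δu · [f(11/3) + f(4) + f(13/3) + ...].
Sum ≈ -0.35640.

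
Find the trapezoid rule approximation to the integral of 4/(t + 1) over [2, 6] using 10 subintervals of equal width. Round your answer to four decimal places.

3.3940

Δt = (6 − 2)/10 = 0.4.
f(2) = 4/3, f(2.4) = 20/17, f(2.8) = 20/19, f(3.2) = 20/21, f(3.6) = 20/23, f(4) = 0.8, f(4.4) = 20/27, f(4.8) = 20/29, f(5.2) = 20/31, f(5.6) = 20/33, f(6) = 4/7.
T_10 = (Δt/2)·[f(t_0) + 2f(t_1) + ... + 2f(t_{9}) + f(t_10)].
Sum ≈ 3.3940.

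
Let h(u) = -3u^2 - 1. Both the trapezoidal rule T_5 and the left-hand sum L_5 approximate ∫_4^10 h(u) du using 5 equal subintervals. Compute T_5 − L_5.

-151.2

T_5 = -946.32.
L_5 = -795.12.
T_5 − L_5 = -151.2.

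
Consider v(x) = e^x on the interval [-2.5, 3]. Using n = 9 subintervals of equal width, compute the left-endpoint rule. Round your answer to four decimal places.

14.5100

Δx = (3 − (-2.5))/9 = 11/18.
Left endpoints: -2.5, -17/9, -23/18, -2/3, -1/18, 5/9, 7/6, 16/9, 43/18.
v(-2.5) ≈ 0.0821, v(-17/9) ≈ 0.1512, v(-23/18) ≈ 0.2787, v(-2/3) ≈ 0.5134, v(-1/18) ≈ 0.9460, v(5/9) ≈ 1.7429, v(7/6) ≈ 3.2113, v(16/9) ≈ 5.9167, v(43/18) ≈ 10.9014.
Sum = Δx · [v(-2.5) + v(-17/9) + v(-23/18) + ...].
Sum ≈ 14.5100.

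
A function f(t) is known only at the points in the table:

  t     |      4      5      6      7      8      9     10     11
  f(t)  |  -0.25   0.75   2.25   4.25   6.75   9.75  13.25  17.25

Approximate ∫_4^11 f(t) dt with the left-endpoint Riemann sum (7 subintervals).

Δt = 1.
Sum = 1·[(-0.25) + 0.75 + 2.25 + 4.25 + 6.75 + 9.75 + 13.25] = 36.75.

36.75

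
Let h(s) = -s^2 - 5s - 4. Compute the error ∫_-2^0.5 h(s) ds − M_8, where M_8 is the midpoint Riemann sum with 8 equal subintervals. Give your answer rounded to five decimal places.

Exact integral: ∫_-2^0.5 h(s) ds ≈ -3.3333333.
M_8 ≈ -3.3129883.
Error ≈ -3.3333333 − (-3.3129883) ≈ -0.02035.

-0.02035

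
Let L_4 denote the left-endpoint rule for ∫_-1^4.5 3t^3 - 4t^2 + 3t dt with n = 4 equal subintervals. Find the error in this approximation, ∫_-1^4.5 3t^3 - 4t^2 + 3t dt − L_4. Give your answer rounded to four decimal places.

128.0505

Exact integral: ∫_-1^4.5 f(t) dt ≈ 212.838542.
L_4 ≈ 84.788086.
Error ≈ 212.838542 − 84.788086 ≈ 128.0505.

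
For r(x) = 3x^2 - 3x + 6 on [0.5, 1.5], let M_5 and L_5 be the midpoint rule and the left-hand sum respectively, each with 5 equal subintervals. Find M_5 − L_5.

0.27

M_5 = 6.24.
L_5 = 5.97.
M_5 − L_5 = 0.27.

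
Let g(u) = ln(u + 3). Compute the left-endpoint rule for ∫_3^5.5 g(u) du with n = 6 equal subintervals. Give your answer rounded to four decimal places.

Δu = (5.5 − 3)/6 = 5/12.
Left endpoints: 3, 41/12, 23/6, 4.25, 14/3, 61/12.
g(3) ≈ 1.7918, g(41/12) ≈ 1.8589, g(23/6) ≈ 1.9218, g(4.25) ≈ 1.9810, g(14/3) ≈ 2.0369, g(61/12) ≈ 2.0898.
Sum = Δu · [g(3) + g(41/12) + g(23/6) + ...].
Sum ≈ 4.8667.

4.8667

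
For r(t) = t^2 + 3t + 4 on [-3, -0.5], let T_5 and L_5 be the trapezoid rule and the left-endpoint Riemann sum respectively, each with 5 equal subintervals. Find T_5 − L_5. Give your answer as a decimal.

-0.3125

T_5 = 5.9375.
L_5 = 6.25.
T_5 − L_5 = -0.3125.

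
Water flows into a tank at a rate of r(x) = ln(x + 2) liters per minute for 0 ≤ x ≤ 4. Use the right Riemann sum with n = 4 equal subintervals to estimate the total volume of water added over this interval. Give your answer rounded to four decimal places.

5.8861

Δx = (4 − 0)/4 = 1.
Right endpoints: 1, 2, 3, 4.
r(1) ≈ 1.0986, r(2) ≈ 1.3863, r(3) ≈ 1.6094, r(4) ≈ 1.7918.
Sum = Δx · [r(1) + r(2) + r(3) + r(4)].
Sum ≈ 5.8861.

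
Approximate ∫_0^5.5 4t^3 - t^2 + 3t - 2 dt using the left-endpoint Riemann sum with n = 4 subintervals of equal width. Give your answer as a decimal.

501.359375

Δt = (5.5 − 0)/4 = 1.375.
Left endpoints: 0, 1.375, 2.75, 4.125.
f(0) = -2, f(1.375) = 10.6328125, f(2.75) = 81.875, f(4.125) = 274.1171875.
Sum = Δt · [f(0) + f(1.375) + f(2.75) + f(4.125)].
Sum = 501.359375.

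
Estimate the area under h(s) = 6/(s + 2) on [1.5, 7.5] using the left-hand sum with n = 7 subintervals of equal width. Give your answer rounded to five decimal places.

Δs = (7.5 − 1.5)/7 = 6/7.
Left endpoints: 1.5, 33/14, 45/14, 57/14, 69/14, 81/14, 93/14.
h(1.5) = 12/7, h(33/14) = 84/61, h(45/14) = 84/73, h(57/14) = 84/85, h(69/14) = 84/97, h(81/14) = 84/109, h(93/14) = 84/121.
Sum = Δs · [h(1.5) + h(33/14) + h(45/14) + ...].
Sum ≈ 6.48094.

6.48094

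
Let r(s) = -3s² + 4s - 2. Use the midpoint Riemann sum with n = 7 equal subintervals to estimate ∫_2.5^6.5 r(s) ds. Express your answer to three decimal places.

Δs = (6.5 − 2.5)/7 = 4/7.
Midpoints: 39/14, 47/14, 55/14, 4.5, 71/14, 79/14, 87/14.
r(39/14) = -2771/196, r(47/14) = -4387/196, r(55/14) = -6387/196, r(4.5) = -44.75, r(71/14) = -11539/196, r(79/14) = -14691/196, r(87/14) = -18227/196.
Sum = Δs · [r(39/14) + r(47/14) + r(55/14) + ...].
Sum ≈ -194.673.

-194.673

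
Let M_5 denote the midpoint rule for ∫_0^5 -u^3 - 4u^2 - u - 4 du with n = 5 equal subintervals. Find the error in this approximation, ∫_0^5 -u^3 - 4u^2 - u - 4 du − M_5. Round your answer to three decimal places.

-4.792

Exact integral: ∫_0^5 f(u) du ≈ -355.41667.
M_5 = -350.625.
Error ≈ -355.41667 − (-350.625) ≈ -4.792.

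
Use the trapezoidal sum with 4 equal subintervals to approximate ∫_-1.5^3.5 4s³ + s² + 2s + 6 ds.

217.34375

Δs = (3.5 − (-1.5))/4 = 1.25.
f(-1.5) = -8.25, f(-0.25) = 5.5, f(1) = 13, f(2.25) = 61.125, f(3.5) = 196.75.
T_4 = (Δs/2)·[f(s_0) + 2f(s_1) + 2f(s_2) + 2f(s_3) + f(s_4)].
Sum = 217.34375.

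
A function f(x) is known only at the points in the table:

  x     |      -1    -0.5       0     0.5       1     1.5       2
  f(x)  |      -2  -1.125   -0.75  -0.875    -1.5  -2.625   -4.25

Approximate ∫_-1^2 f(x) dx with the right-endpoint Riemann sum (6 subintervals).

Δx = 0.5.
Sum = 0.5·[(-1.125) + (-0.75) + (-0.875) + (-1.5) + (-2.625) + (-4.25)] = -5.5625.

-5.5625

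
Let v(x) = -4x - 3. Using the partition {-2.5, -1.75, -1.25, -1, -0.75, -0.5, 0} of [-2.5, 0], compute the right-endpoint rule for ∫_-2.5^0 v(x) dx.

Subinterval widths: 0.75, 0.5, 0.25, 0.25, 0.25, 0.5.
Right endpoints: -1.75, -1.25, -1, -0.75, -0.5, 0.
v(-1.75) = 4, v(-1.25) = 2, v(-1) = 1, v(-0.75) = 0, v(-0.5) = -1, v(0) = -3.
Sum = Σ Δx_i · v(x_i).
Sum = 2.5.

2.5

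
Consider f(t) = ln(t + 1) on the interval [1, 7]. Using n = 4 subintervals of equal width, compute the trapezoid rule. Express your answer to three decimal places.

Δt = (7 − 1)/4 = 1.5.
f(1) ≈ 0.693, f(2.5) ≈ 1.253, f(4) ≈ 1.609, f(5.5) ≈ 1.872, f(7) ≈ 2.079.
T_4 = (Δt/2)·[f(t_0) + 2f(t_1) + 2f(t_2) + 2f(t_3) + f(t_4)].
Sum ≈ 9.180.

9.180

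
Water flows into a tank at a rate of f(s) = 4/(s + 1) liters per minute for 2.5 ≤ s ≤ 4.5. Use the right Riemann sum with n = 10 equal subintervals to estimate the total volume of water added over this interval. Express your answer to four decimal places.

1.7670

Δs = (4.5 − 2.5)/10 = 0.2.
Right endpoints: 2.7, 2.9, 3.1, 3.3, 3.5, 3.7, 3.9, 4.1, 4.3, 4.5.
f(2.7) = 40/37, f(2.9) = 40/39, f(3.1) = 40/41, f(3.3) = 40/43, f(3.5) = 8/9, f(3.7) = 40/47, f(3.9) = 40/49, f(4.1) = 40/51, f(4.3) = 40/53, f(4.5) = 8/11.
Sum = Δs · [f(2.7) + f(2.9) + f(3.1) + ...].
Sum ≈ 1.7670.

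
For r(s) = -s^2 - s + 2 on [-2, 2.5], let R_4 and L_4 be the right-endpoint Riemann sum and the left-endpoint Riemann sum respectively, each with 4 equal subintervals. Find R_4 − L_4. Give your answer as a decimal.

R_4 = -4.74609375.
L_4 = 2.84765625.
R_4 − L_4 = -7.59375.

-7.59375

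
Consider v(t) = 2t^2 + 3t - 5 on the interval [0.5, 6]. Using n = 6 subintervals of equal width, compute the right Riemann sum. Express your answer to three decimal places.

Δt = (6 − 0.5)/6 = 11/12.
Right endpoints: 17/12, 7/3, 3.25, 25/6, 61/12, 6.
v(17/12) = 235/72, v(7/3) = 116/9, v(3.25) = 25.875, v(25/6) = 380/9, v(61/12) = 4459/72, v(6) = 85.
Sum = Δt · [v(17/12) + v(7/3) + v(3.25) + ...].
Sum ≈ 211.916.

211.916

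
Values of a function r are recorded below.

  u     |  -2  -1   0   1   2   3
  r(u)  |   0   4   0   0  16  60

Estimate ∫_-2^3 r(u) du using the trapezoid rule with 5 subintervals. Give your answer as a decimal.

50

Δu = 1.
T_5 = (1/2)·[0 + 2·4 + 2·0 + 2·0 + 2·16 + 60] = 50.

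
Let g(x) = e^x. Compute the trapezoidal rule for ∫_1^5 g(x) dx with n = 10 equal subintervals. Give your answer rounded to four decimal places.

147.6323

Δx = (5 − 1)/10 = 0.4.
g(1) ≈ 2.7183, g(1.4) ≈ 4.0552, g(1.8) ≈ 6.0496, g(2.2) ≈ 9.0250, g(2.6) ≈ 13.4637, g(3) ≈ 20.0855, g(3.4) ≈ 29.9641, g(3.8) ≈ 44.7012, g(4.2) ≈ 66.6863, g(4.6) ≈ 99.4843, g(5) ≈ 148.4132.
T_10 = (Δx/2)·[g(x_0) + 2g(x_1) + ... + 2g(x_{9}) + g(x_10)].
Sum ≈ 147.6323.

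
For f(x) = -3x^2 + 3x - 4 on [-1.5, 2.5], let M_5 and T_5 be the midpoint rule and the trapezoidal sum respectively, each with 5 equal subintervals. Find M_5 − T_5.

M_5 = -28.36.
T_5 = -30.28.
M_5 − T_5 = 1.92.

1.92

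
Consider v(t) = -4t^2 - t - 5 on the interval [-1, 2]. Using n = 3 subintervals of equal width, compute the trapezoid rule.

-30.5

Δt = (2 − (-1))/3 = 1.
v(-1) = -8, v(0) = -5, v(1) = -10, v(2) = -23.
T_3 = (Δt/2)·[v(t_0) + 2v(t_1) + 2v(t_2) + v(t_3)].
Sum = -30.5.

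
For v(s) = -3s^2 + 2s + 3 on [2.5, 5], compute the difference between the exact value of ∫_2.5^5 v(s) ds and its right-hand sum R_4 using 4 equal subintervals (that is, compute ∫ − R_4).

16.50390625

Exact integral: ∫_2.5^5 v(s) ds = -83.125.
R_4 = -99.62890625.
Error = -83.125 − (-99.62890625) = 16.50390625.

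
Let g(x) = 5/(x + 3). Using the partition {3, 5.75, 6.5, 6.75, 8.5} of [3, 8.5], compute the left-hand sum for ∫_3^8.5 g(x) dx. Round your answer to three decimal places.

3.749

Subinterval widths: 2.75, 0.75, 0.25, 1.75.
Left endpoints: 3, 5.75, 6.5, 6.75.
g(3) = 5/6, g(5.75) = 4/7, g(6.5) = 10/19, g(6.75) = 20/39.
Sum = Σ Δx_i · g(x_i).
Sum ≈ 3.749.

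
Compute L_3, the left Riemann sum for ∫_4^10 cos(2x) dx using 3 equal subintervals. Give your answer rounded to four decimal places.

Δx = (10 − 4)/3 = 2.
Left endpoints: 4, 6, 8.
f(4) ≈ -0.1455, f(6) ≈ 0.8439, f(8) ≈ -0.9577.
Sum = Δx · [f(4) + f(6) + f(8)].
Sum ≈ -0.5186.

-0.5186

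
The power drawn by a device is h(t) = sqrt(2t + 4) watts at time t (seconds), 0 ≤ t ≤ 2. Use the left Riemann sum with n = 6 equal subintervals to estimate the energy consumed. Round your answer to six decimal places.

Δt = (2 − 0)/6 = 1/3.
Left endpoints: 0, 1/3, 2/3, 1, 4/3, 5/3.
h(0) ≈ 2.000000, h(1/3) ≈ 2.160247, h(2/3) ≈ 2.309401, h(1) ≈ 2.449490, h(4/3) ≈ 2.581989, h(5/3) ≈ 2.708013.
Sum = Δt · [h(0) + h(1/3) + h(2/3) + ...].
Sum ≈ 4.736380.

4.736380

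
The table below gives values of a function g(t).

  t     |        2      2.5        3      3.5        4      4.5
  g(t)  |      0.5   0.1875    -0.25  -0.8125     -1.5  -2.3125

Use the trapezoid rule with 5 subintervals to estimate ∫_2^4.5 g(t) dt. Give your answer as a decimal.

-1.640625

Δt = 0.5.
T_5 = (0.5/2)·[0.5 + 2·0.1875 + 2·(-0.25) + 2·(-0.8125) + 2·(-1.5) + (-2.3125)] = -1.640625.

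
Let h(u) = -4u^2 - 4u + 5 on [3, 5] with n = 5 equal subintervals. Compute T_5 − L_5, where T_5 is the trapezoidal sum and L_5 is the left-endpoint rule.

-14.4

T_5 = -152.88.
L_5 = -138.48.
T_5 − L_5 = -14.4.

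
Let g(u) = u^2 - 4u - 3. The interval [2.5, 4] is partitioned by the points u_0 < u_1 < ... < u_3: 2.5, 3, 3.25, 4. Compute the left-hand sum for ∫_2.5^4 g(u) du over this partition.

-8.953125

Subinterval widths: 0.5, 0.25, 0.75.
Left endpoints: 2.5, 3, 3.25.
g(2.5) = -6.75, g(3) = -6, g(3.25) = -5.4375.
Sum = Σ Δu_i · g(u_i).
Sum = -8.953125.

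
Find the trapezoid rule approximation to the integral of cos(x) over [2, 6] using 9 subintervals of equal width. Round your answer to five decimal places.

Δx = (6 − 2)/9 = 4/9.
f(2) ≈ -0.41615, f(22/9) ≈ -0.76668, f(26/9) ≈ -0.96824, f(10/3) ≈ -0.98167, f(34/9) ≈ -0.80437, f(38/9) ≈ -0.47077, f(14/3) ≈ -0.04571, f(46/9) ≈ 0.38824, f(50/9) ≈ 0.74675, f(6) ≈ 0.96017.
T_9 = (Δx/2)·[f(x_0) + 2f(x_1) + ... + 2f(x_{8}) + f(x_9)].
Sum ≈ -1.16908.

-1.16908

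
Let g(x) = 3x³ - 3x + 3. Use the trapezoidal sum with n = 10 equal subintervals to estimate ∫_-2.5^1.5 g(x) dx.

-7.98

Δx = (1.5 − (-2.5))/10 = 0.4.
g(-2.5) = -36.375, g(-2.1) = -18.483, g(-1.7) = -6.639, g(-1.3) = 0.309, g(-0.9) = 3.513, g(-0.5) = 4.125, g(-0.1) = 3.297, g(0.3) = 2.181, g(0.7) = 1.929, g(1.1) = 3.693, g(1.5) = 8.625.
T_10 = (Δx/2)·[g(x_0) + 2g(x_1) + ... + 2g(x_{9}) + g(x_10)].
Sum = -7.98.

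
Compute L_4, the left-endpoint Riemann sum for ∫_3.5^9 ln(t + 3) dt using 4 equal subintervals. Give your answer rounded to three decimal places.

11.720

Δt = (9 − 3.5)/4 = 1.375.
Left endpoints: 3.5, 4.875, 6.25, 7.625.
f(3.5) ≈ 1.872, f(4.875) ≈ 2.064, f(6.25) ≈ 2.225, f(7.625) ≈ 2.363.
Sum = Δt · [f(3.5) + f(4.875) + f(6.25) + f(7.625)].
Sum ≈ 11.720.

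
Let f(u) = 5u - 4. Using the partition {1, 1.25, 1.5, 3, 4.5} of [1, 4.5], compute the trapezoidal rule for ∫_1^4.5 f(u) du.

34.125

Subinterval widths: 0.25, 0.25, 1.5, 1.5.
f(1) = 1, f(1.25) = 2.25, f(1.5) = 3.5, f(3) = 11, f(4.5) = 18.5.
On each subinterval the trapezoid contributes (Δu_i/2)·[f(u_{i-1}) + f(u_i)].
Sum = 34.125.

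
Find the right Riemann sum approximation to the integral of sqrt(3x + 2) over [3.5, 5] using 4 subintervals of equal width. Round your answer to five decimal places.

5.86471

Δx = (5 − 3.5)/4 = 0.375.
Right endpoints: 3.875, 4.25, 4.625, 5.
f(3.875) ≈ 3.69121, f(4.25) ≈ 3.84057, f(4.625) ≈ 3.98434, f(5) ≈ 4.12311.
Sum = Δx · [f(3.875) + f(4.25) + f(4.625) + f(5)].
Sum ≈ 5.86471.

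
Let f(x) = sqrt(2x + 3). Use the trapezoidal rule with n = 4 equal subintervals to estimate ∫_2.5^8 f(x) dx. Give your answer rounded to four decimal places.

20.0444

Δx = (8 − 2.5)/4 = 1.375.
f(2.5) ≈ 2.8284, f(3.875) ≈ 3.2787, f(5.25) ≈ 3.6742, f(6.625) ≈ 4.0311, f(8) ≈ 4.3589.
T_4 = (Δx/2)·[f(x_0) + 2f(x_1) + 2f(x_2) + 2f(x_3) + f(x_4)].
Sum ≈ 20.0444.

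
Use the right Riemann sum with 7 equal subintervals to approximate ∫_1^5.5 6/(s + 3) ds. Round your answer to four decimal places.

4.2774

Δs = (5.5 − 1)/7 = 9/14.
Right endpoints: 23/14, 16/7, 41/14, 25/7, 59/14, 34/7, 5.5.
f(23/14) = 84/65, f(16/7) = 42/37, f(41/14) = 84/83, f(25/7) = 21/23, f(59/14) = 84/101, f(34/7) = 42/55, f(5.5) = 12/17.
Sum = Δs · [f(23/14) + f(16/7) + f(41/14) + ...].
Sum ≈ 4.2774.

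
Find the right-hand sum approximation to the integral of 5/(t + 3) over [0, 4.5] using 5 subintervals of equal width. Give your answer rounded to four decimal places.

4.1626

Δt = (4.5 − 0)/5 = 0.9.
Right endpoints: 0.9, 1.8, 2.7, 3.6, 4.5.
f(0.9) = 50/39, f(1.8) = 25/24, f(2.7) = 50/57, f(3.6) = 25/33, f(4.5) = 2/3.
Sum = Δt · [f(0.9) + f(1.8) + f(2.7) + f(3.6) + f(4.5)].
Sum ≈ 4.1626.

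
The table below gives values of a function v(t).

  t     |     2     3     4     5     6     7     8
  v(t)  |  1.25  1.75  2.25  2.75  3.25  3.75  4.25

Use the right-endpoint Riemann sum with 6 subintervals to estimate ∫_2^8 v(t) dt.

Δt = 1.
Sum = 1·[1.75 + 2.25 + 2.75 + 3.25 + 3.75 + 4.25] = 18.

18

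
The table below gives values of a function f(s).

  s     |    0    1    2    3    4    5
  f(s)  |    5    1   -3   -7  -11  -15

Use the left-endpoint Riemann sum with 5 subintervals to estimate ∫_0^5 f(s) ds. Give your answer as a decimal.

-15

Δs = 1.
Sum = 1·[5 + 1 + (-3) + (-7) + (-11)] = -15.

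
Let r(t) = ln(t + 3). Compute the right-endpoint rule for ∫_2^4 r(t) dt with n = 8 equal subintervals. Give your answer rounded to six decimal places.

Δt = (4 − 2)/8 = 0.25.
Right endpoints: 2.25, 2.5, 2.75, 3, 3.25, 3.5, 3.75, 4.
r(2.25) ≈ 1.658228, r(2.5) ≈ 1.704748, r(2.75) ≈ 1.749200, r(3) ≈ 1.791759, r(3.25) ≈ 1.832581, r(3.5) ≈ 1.871802, r(3.75) ≈ 1.909543, r(4) ≈ 1.945910.
Sum = Δt · [r(2.25) + r(2.5) + r(2.75) + ...].
Sum ≈ 3.615943.

3.615943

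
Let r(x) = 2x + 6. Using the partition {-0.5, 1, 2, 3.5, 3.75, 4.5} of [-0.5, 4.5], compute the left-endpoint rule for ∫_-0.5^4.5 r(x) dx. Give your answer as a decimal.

43.875

Subinterval widths: 1.5, 1, 1.5, 0.25, 0.75.
Left endpoints: -0.5, 1, 2, 3.5, 3.75.
r(-0.5) = 5, r(1) = 8, r(2) = 10, r(3.5) = 13, r(3.75) = 13.5.
Sum = Σ Δx_i · r(x_i).
Sum = 43.875.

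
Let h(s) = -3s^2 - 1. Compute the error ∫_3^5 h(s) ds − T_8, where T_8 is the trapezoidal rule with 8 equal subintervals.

0.0625

Exact integral: ∫_3^5 h(s) ds = -100.
T_8 = -100.0625.
Error = -100 − (-100.0625) = 0.0625.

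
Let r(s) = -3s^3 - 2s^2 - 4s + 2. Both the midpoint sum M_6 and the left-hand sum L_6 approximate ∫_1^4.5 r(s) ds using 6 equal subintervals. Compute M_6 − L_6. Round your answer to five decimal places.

M_6 ≈ -395.7253328.
L_6 ≈ -309.5180845.
M_6 − L_6 ≈ -86.20725.

-86.20725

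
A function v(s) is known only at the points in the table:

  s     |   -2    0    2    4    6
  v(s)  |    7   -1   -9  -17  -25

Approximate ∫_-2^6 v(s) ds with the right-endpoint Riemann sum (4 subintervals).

-104

Δs = 2.
Sum = 2·[(-1) + (-9) + (-17) + (-25)] = -104.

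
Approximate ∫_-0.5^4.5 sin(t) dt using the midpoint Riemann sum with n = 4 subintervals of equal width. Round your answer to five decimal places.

1.16260

Δt = (4.5 − (-0.5))/4 = 1.25.
Midpoints: 0.125, 1.375, 2.625, 3.875.
f(0.125) ≈ 0.12467, f(1.375) ≈ 0.98089, f(2.625) ≈ 0.49392, f(3.875) ≈ -0.66940.
Sum = Δt · [f(0.125) + f(1.375) + f(2.625) + f(3.875)].
Sum ≈ 1.16260.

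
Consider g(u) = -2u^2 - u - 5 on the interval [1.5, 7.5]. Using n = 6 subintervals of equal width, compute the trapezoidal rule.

-338

Δu = (7.5 − 1.5)/6 = 1.
g(1.5) = -11, g(2.5) = -20, g(3.5) = -33, g(4.5) = -50, g(5.5) = -71, g(6.5) = -96, g(7.5) = -125.
T_6 = (Δu/2)·[g(u_0) + 2g(u_1) + ... + 2g(u_{5}) + g(u_6)].
Sum = -338.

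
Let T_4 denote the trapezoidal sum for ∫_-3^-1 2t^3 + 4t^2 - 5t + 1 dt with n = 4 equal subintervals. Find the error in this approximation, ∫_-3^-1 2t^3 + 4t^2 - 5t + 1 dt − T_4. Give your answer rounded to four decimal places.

0.6667

Exact integral: ∫_-3^-1 f(t) dt ≈ 16.666667.
T_4 = 16.
Error ≈ 16.666667 − 16 ≈ 0.6667.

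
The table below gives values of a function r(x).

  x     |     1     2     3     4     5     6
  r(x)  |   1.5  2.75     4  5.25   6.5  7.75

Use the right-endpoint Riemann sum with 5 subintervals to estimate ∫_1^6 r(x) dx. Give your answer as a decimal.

Δx = 1.
Sum = 1·[2.75 + 4 + 5.25 + 6.5 + 7.75] = 26.25.

26.25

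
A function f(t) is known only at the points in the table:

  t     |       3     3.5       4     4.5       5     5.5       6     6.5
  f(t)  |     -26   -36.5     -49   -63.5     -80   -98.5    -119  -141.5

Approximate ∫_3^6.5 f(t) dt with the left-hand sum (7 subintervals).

-236.25

Δt = 0.5.
Sum = 0.5·[(-26) + (-36.5) + (-49) + (-63.5) + (-80) + (-98.5) + (-119)] = -236.25.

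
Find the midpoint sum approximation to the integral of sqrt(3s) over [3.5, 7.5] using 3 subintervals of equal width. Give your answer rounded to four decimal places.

16.1670

Δs = (7.5 − 3.5)/3 = 4/3.
Midpoints: 25/6, 5.5, 41/6.
f(25/6) ≈ 3.5355, f(5.5) ≈ 4.0620, f(41/6) ≈ 4.5277.
Sum = Δs · [f(25/6) + f(5.5) + f(41/6)].
Sum ≈ 16.1670.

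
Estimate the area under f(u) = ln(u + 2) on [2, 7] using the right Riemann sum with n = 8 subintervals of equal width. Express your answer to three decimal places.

9.479

Δu = (7 − 2)/8 = 0.625.
Right endpoints: 2.625, 3.25, 3.875, 4.5, 5.125, 5.75, 6.375, 7.
f(2.625) ≈ 1.531, f(3.25) ≈ 1.658, f(3.875) ≈ 1.771, f(4.5) ≈ 1.872, f(5.125) ≈ 1.964, f(5.75) ≈ 2.048, f(6.375) ≈ 2.125, f(7) ≈ 2.197.
Sum = Δu · [f(2.625) + f(3.25) + f(3.875) + ...].
Sum ≈ 9.479.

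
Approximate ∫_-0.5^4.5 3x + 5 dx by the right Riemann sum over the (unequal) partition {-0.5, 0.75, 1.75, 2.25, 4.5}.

66.8125

Subinterval widths: 1.25, 1, 0.5, 2.25.
Right endpoints: 0.75, 1.75, 2.25, 4.5.
f(0.75) = 7.25, f(1.75) = 10.25, f(2.25) = 11.75, f(4.5) = 18.5.
Sum = Σ Δx_i · f(x_i).
Sum = 66.8125.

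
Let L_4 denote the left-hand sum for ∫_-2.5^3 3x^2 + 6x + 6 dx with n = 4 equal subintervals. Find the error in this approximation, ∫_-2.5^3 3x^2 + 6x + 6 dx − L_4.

23.16015625

Exact integral: ∫_-2.5^3 f(x) dx = 83.875.
L_4 = 60.71484375.
Error = 83.875 − 60.71484375 = 23.16015625.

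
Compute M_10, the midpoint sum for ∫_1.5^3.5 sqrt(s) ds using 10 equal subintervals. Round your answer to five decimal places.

Δs = (3.5 − 1.5)/10 = 0.2.
Midpoints: 1.6, 1.8, 2, 2.2, 2.4, 2.6, 2.8, 3, 3.2, 3.4.
f(1.6) ≈ 1.26491, f(1.8) ≈ 1.34164, f(2) ≈ 1.41421, f(2.2) ≈ 1.48324, f(2.4) ≈ 1.54919, f(2.6) ≈ 1.61245, f(2.8) ≈ 1.67332, f(3) ≈ 1.73205, f(3.2) ≈ 1.78885, f(3.4) ≈ 1.84391.
Sum = Δs · [f(1.6) + f(1.8) + f(2) + ...].
Sum ≈ 3.14076.

3.14076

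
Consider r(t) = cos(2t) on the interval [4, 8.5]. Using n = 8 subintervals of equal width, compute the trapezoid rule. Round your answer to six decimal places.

Δt = (8.5 − 4)/8 = 0.5625.
r(4) ≈ -0.145500, r(4.5625) ≈ -0.955402, r(5.125) ≈ -0.678394, r(5.6875) ≈ 0.370387, r(6.25) ≈ 0.997798, r(6.8125) ≈ 0.490067, r(7.375) ≈ -0.575187, r(7.9375) ≈ -0.986082, r(8.5) ≈ -0.275163.
T_8 = (Δt/2)·[r(t_0) + 2r(t_1) + ... + 2r(t_{7}) + r(t_8)].
Sum ≈ -0.870269.

-0.870269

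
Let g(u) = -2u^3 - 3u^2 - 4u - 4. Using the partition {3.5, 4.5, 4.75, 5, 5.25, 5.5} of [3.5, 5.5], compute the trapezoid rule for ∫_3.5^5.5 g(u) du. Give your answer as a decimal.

Subinterval widths: 1, 0.25, 0.25, 0.25, 0.25.
g(3.5) = -140.5, g(4.5) = -265, g(4.75) = -305.03125, g(5) = -349, g(5.25) = -397.09375, g(5.5) = -449.5.
On each subinterval the trapezoid contributes (Δu_i/2)·[g(u_{i-1}) + g(u_i)].
Sum = -554.84375.

-554.84375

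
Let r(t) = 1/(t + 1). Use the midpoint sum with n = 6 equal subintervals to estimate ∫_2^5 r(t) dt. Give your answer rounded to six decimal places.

0.692284

Δt = (5 − 2)/6 = 0.5.
Midpoints: 2.25, 2.75, 3.25, 3.75, 4.25, 4.75.
r(2.25) = 4/13, r(2.75) = 4/15, r(3.25) = 4/17, r(3.75) = 4/19, r(4.25) = 4/21, r(4.75) = 4/23.
Sum = Δt · [r(2.25) + r(2.75) + r(3.25) + ...].
Sum ≈ 0.692284.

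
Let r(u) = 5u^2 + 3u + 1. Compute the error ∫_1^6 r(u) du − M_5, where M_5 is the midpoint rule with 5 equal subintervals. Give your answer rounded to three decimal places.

2.083

Exact integral: ∫_1^6 r(u) du ≈ 415.83333.
M_5 = 413.75.
Error ≈ 415.83333 − 413.75 ≈ 2.083.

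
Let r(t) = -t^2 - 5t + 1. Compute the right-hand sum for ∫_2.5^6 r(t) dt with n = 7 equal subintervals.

-149.625

Δt = (6 − 2.5)/7 = 0.5.
Right endpoints: 3, 3.5, 4, 4.5, 5, 5.5, 6.
r(3) = -23, r(3.5) = -28.75, r(4) = -35, r(4.5) = -41.75, r(5) = -49, r(5.5) = -56.75, r(6) = -65.
Sum = Δt · [r(3) + r(3.5) + r(4) + ...].
Sum = -149.625.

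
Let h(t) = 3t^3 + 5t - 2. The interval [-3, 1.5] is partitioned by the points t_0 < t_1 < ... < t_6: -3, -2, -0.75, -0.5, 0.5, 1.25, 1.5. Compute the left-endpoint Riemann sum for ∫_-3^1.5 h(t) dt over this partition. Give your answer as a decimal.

-146.4453125

Subinterval widths: 1, 1.25, 0.25, 1, 0.75, 0.25.
Left endpoints: -3, -2, -0.75, -0.5, 0.5, 1.25.
h(-3) = -98, h(-2) = -36, h(-0.75) = -7.015625, h(-0.5) = -4.875, h(0.5) = 0.875, h(1.25) = 10.109375.
Sum = Σ Δt_i · h(t_i).
Sum = -146.4453125.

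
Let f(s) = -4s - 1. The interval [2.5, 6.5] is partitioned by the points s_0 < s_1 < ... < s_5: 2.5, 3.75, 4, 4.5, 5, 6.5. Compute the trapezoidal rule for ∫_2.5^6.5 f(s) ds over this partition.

Subinterval widths: 1.25, 0.25, 0.5, 0.5, 1.5.
f(2.5) = -11, f(3.75) = -16, f(4) = -17, f(4.5) = -19, f(5) = -21, f(6.5) = -27.
On each subinterval the trapezoid contributes (Δs_i/2)·[f(s_{i-1}) + f(s_i)].
Sum = -76.

-76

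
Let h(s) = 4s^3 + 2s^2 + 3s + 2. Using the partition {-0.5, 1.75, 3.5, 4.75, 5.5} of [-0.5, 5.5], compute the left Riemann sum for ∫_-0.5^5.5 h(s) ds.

690.21875

Subinterval widths: 2.25, 1.75, 1.25, 0.75.
Left endpoints: -0.5, 1.75, 3.5, 4.75.
h(-0.5) = 0.5, h(1.75) = 34.8125, h(3.5) = 208.5, h(4.75) = 490.0625.
Sum = Σ Δs_i · h(s_i).
Sum = 690.21875.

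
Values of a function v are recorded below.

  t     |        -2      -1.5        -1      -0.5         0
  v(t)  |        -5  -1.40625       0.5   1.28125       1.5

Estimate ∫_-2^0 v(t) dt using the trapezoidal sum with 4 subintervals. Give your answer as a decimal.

-0.6875

Δt = 0.5.
T_4 = (0.5/2)·[(-5) + 2·(-1.40625) + 2·0.5 + 2·1.28125 + 1.5] = -0.6875.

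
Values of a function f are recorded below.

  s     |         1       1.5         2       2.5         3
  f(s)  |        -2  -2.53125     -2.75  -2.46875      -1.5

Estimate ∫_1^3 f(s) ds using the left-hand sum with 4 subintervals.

Δs = 0.5.
Sum = 0.5·[(-2) + (-2.53125) + (-2.75) + (-2.46875)] = -4.875.

-4.875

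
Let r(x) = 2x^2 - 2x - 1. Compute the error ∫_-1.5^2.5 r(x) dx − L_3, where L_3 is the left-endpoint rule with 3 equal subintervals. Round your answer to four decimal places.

-2.3704

Exact integral: ∫_-1.5^2.5 r(x) dx ≈ 4.666667.
L_3 ≈ 7.037037.
Error ≈ 4.666667 − 7.037037 ≈ -2.3704.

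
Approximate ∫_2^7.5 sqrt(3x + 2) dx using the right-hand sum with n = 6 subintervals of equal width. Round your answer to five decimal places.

Δx = (7.5 − 2)/6 = 11/12.
Right endpoints: 35/12, 23/6, 4.75, 17/3, 79/12, 7.5.
f(35/12) ≈ 3.27872, f(23/6) ≈ 3.67423, f(4.75) ≈ 4.03113, f(17/3) ≈ 4.35890, f(79/12) ≈ 4.66369, f(7.5) ≈ 4.94975.
Sum = Δx · [f(35/12) + f(23/6) + f(4.75) + ...].
Sum ≈ 22.87672.

22.87672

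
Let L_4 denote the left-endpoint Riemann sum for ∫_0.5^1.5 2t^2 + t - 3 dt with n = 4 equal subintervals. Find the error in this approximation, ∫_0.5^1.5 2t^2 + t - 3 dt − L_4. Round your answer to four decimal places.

Exact integral: ∫_0.5^1.5 f(t) dt ≈ 0.166667.
L_4 = -0.4375.
Error ≈ 0.166667 − (-0.4375) ≈ 0.6042.

0.6042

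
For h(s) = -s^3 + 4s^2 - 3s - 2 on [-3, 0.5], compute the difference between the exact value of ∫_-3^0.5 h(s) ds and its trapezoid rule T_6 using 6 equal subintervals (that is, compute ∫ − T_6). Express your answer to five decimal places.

-1.53834

Exact integral: ∫_-3^0.5 h(s) ds ≈ 62.5260417.
T_6 ≈ 64.0643808.
Error ≈ 62.5260417 − 64.0643808 ≈ -1.53834.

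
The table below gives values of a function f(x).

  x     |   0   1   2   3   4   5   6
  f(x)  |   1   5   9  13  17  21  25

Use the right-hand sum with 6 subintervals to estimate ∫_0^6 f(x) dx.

Δx = 1.
Sum = 1·[5 + 9 + 13 + 17 + 21 + 25] = 90.

90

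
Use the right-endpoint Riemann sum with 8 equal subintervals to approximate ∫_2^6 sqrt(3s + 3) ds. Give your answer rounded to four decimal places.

15.7774

Δs = (6 − 2)/8 = 0.5.
Right endpoints: 2.5, 3, 3.5, 4, 4.5, 5, 5.5, 6.
f(2.5) ≈ 3.2404, f(3) ≈ 3.4641, f(3.5) ≈ 3.6742, f(4) ≈ 3.8730, f(4.5) ≈ 4.0620, f(5) ≈ 4.2426, f(5.5) ≈ 4.4159, f(6) ≈ 4.5826.
Sum = Δs · [f(2.5) + f(3) + f(3.5) + ...].
Sum ≈ 15.7774.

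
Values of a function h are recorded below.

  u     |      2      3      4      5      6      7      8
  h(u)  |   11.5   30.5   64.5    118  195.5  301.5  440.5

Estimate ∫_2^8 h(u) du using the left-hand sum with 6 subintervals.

Δu = 1.
Sum = 1·[11.5 + 30.5 + 64.5 + 118 + 195.5 + 301.5] = 721.5.

721.5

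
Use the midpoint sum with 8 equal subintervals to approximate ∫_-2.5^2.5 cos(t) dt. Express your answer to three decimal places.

Δt = (2.5 − (-2.5))/8 = 0.625.
Midpoints: -2.1875, -1.5625, -0.9375, -0.3125, 0.3125, 0.9375, 1.5625, 2.1875.
f(-2.1875) ≈ -0.578, f(-1.5625) ≈ 0.008, f(-0.9375) ≈ 0.592, f(-0.3125) ≈ 0.952, f(0.3125) ≈ 0.952, f(0.9375) ≈ 0.592, f(1.5625) ≈ 0.008, f(2.1875) ≈ -0.578.
Sum = Δt · [f(-2.1875) + f(-1.5625) + f(-0.9375) + ...].
Sum ≈ 1.217.

1.217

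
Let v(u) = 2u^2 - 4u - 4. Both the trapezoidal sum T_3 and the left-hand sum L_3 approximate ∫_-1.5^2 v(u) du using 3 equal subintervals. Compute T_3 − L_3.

T_3 ≈ -8.328704.
L_3 ≈ -2.203704.
T_3 − L_3 = -6.125.

-6.125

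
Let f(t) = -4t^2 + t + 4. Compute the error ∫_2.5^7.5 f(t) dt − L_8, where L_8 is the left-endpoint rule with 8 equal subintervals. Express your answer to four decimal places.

-59.6354

Exact integral: ∫_2.5^7.5 f(t) dt ≈ -496.666667.
L_8 = -437.03125.
Error ≈ -496.666667 − (-437.03125) ≈ -59.6354.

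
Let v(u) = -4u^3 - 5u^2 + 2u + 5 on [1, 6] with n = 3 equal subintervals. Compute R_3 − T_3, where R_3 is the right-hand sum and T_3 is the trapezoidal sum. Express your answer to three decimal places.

R_3 ≈ -2556.29630.
T_3 ≈ -1702.12963.
R_3 − T_3 ≈ -854.167.

-854.167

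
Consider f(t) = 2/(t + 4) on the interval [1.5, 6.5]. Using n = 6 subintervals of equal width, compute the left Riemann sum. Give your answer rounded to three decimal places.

1.368

Δt = (6.5 − 1.5)/6 = 5/6.
Left endpoints: 1.5, 7/3, 19/6, 4, 29/6, 17/3.
f(1.5) = 4/11, f(7/3) = 6/19, f(19/6) = 12/43, f(4) = 0.25, f(29/6) = 12/53, f(17/3) = 6/29.
Sum = Δt · [f(1.5) + f(7/3) + f(19/6) + ...].
Sum ≈ 1.368.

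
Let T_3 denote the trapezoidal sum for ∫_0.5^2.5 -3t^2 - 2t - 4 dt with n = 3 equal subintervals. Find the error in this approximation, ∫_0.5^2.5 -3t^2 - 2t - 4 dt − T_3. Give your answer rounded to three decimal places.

0.444

Exact integral: ∫_0.5^2.5 f(t) dt = -29.5.
T_3 ≈ -29.94444.
Error ≈ -29.5 − (-29.94444) ≈ 0.444.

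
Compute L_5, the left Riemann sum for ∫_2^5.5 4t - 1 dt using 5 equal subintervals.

44.1

Δt = (5.5 − 2)/5 = 0.7.
Left endpoints: 2, 2.7, 3.4, 4.1, 4.8.
f(2) = 7, f(2.7) = 9.8, f(3.4) = 12.6, f(4.1) = 15.4, f(4.8) = 18.2.
Sum = Δt · [f(2) + f(2.7) + f(3.4) + f(4.1) + f(4.8)].
Sum = 44.1.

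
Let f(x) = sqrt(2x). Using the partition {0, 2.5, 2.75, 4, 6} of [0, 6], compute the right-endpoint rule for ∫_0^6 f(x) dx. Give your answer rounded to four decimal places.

Subinterval widths: 2.5, 0.25, 1.25, 2.
Right endpoints: 2.5, 2.75, 4, 6.
f(2.5) ≈ 2.2361, f(2.75) ≈ 2.3452, f(4) ≈ 2.8284, f(6) ≈ 3.4641.
Sum = Σ Δx_i · f(x_i).
Sum ≈ 16.6402.

16.6402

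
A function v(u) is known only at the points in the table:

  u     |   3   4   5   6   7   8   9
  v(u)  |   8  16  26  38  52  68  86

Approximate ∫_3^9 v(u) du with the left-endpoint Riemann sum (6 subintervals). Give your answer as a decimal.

208

Δu = 1.
Sum = 1·[8 + 16 + 26 + 38 + 52 + 68] = 208.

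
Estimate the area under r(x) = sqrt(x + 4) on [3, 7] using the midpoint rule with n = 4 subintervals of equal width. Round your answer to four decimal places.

Δx = (7 − 3)/4 = 1.
Midpoints: 3.5, 4.5, 5.5, 6.5.
r(3.5) ≈ 2.7386, r(4.5) ≈ 2.9155, r(5.5) ≈ 3.0822, r(6.5) ≈ 3.2404.
Sum = Δx · [r(3.5) + r(4.5) + r(5.5) + r(6.5)].
Sum ≈ 11.9767.

11.9767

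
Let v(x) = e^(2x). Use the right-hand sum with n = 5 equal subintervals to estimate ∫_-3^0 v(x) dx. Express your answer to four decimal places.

0.8565

Δx = (0 − (-3))/5 = 0.6.
Right endpoints: -2.4, -1.8, -1.2, -0.6, 0.
v(-2.4) ≈ 0.0082, v(-1.8) ≈ 0.0273, v(-1.2) ≈ 0.0907, v(-0.6) ≈ 0.3012, v(0) ≈ 1.0000.
Sum = Δx · [v(-2.4) + v(-1.8) + v(-1.2) + v(-0.6) + v(0)].
Sum ≈ 0.8565.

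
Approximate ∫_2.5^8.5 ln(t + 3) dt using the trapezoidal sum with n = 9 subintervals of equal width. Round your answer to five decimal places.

Δt = (8.5 − 2.5)/9 = 2/3.
f(2.5) ≈ 1.70475, f(19/6) ≈ 1.81916, f(23/6) ≈ 1.92181, f(4.5) ≈ 2.01490, f(31/6) ≈ 2.10006, f(35/6) ≈ 2.17853, f(6.5) ≈ 2.25129, f(43/6) ≈ 2.31911, f(47/6) ≈ 2.38263, f(8.5) ≈ 2.44235.
T_9 = (Δt/2)·[f(t_0) + 2f(t_1) + ... + 2f(t_{8}) + f(t_9)].
Sum ≈ 12.70737.

12.70737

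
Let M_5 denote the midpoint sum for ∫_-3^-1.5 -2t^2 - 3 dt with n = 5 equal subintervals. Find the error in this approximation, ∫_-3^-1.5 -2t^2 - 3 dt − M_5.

-0.0225

Exact integral: ∫_-3^-1.5 f(t) dt = -20.25.
M_5 = -20.2275.
Error = -20.25 − (-20.2275) = -0.0225.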